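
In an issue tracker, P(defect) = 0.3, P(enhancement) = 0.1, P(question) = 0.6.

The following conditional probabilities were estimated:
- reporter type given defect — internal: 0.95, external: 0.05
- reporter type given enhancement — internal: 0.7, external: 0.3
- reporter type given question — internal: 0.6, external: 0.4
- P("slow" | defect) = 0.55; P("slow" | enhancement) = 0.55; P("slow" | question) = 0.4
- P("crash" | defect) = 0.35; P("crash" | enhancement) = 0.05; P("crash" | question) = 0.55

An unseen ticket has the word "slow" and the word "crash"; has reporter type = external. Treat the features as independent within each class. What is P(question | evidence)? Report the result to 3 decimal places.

0.934

defect: 0.3 × 0.05 × 0.55 × 0.35 = 0.0028875
enhancement: 0.1 × 0.3 × 0.55 × 0.05 = 0.000825
question: 0.6 × 0.4 × 0.4 × 0.55 = 0.0528
P(question | x) = 0.0528 / 0.0565125 ≈ 0.934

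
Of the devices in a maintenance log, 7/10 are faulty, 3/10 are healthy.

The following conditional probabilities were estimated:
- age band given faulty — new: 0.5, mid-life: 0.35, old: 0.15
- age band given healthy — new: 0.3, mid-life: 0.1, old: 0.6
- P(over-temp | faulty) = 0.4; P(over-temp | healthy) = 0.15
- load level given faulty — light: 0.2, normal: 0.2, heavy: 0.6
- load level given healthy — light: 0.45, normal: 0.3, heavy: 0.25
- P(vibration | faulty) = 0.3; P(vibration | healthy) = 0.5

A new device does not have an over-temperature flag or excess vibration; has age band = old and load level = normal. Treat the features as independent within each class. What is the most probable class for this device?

faulty: 0.7 × 0.15 × (1−0.4) × 0.2 × (1−0.3) = 0.00882
healthy: 0.3 × 0.6 × (1−0.15) × 0.3 × (1−0.5) = 0.02295
Highest score → healthy.

healthy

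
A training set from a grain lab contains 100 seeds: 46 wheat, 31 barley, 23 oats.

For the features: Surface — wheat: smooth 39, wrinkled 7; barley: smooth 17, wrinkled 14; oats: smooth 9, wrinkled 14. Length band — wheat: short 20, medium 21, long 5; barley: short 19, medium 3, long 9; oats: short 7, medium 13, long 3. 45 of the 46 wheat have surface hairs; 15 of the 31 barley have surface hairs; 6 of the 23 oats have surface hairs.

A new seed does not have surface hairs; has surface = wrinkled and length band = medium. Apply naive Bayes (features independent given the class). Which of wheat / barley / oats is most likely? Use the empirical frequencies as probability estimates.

oats

wheat: (46/100) × (7/46) × (21/46) × (1/46) ≈ 0.000694707
barley: (31/100) × (14/31) × (3/31) × (16/31) ≈ 0.00699272
oats: (23/100) × (14/23) × (13/23) × (17/23) ≈ 0.0584877
Highest score → oats.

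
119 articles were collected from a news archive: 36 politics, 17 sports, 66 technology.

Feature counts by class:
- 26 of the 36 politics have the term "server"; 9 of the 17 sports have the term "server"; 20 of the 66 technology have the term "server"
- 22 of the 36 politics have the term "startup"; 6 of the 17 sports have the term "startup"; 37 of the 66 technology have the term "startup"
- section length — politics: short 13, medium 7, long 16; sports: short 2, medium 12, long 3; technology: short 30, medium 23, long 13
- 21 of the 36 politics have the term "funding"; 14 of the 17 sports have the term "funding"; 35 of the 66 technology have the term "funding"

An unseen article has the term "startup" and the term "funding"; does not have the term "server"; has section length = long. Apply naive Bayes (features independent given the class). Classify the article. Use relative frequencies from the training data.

technology

politics: (36/119) × (10/36) × (22/36) × (16/36) × (21/36) ≈ 0.013314
sports: (17/119) × (8/17) × (6/17) × (3/17) × (14/17) ≈ 0.00344823
technology: (66/119) × (46/66) × (37/66) × (13/66) × (35/66) ≈ 0.0226356
Highest score → technology.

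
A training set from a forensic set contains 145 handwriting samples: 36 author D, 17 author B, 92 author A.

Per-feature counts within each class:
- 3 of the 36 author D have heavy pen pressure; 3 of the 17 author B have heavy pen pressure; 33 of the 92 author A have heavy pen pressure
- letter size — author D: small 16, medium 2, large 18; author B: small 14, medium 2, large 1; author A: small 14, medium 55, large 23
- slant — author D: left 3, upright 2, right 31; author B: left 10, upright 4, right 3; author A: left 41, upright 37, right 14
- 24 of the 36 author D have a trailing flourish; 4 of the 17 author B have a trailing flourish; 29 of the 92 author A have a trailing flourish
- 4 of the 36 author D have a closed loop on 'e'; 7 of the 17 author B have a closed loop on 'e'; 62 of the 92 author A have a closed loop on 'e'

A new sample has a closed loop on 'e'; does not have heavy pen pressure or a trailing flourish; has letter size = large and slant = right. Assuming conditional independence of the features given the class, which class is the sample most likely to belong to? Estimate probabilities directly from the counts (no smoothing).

author A

author D: (36/145) × (33/36) × (18/36) × (31/36) × (12/36) × (4/36) ≈ 0.0036292
author B: (17/145) × (14/17) × (1/17) × (3/17) × (13/17) × (7/17) ≈ 0.000315593
author A: (92/145) × (59/92) × (23/92) × (14/92) × (63/92) × (62/92) ≈ 0.00714366
Highest score → author A.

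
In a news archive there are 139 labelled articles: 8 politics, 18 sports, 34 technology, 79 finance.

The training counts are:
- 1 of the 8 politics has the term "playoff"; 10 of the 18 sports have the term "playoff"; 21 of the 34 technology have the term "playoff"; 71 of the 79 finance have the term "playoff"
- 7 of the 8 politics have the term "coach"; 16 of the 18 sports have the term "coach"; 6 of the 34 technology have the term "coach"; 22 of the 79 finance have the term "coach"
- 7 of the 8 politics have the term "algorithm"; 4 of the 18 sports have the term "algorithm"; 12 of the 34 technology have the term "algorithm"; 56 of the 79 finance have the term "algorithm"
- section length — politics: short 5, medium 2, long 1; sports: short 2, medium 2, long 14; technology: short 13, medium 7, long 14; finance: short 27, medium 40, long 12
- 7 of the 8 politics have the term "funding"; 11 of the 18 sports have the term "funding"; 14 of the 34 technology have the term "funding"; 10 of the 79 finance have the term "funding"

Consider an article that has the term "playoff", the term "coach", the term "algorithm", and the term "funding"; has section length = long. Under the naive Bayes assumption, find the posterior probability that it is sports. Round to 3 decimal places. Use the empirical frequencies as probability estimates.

politics: (8/139) × (1/8) × (7/8) × (7/8) × (1/8) × (7/8) ≈ 0.000602448
sports: (18/139) × (10/18) × (16/18) × (4/18) × (14/18) × (11/18) ≈ 0.00675454
technology: (34/139) × (21/34) × (6/34) × (12/34) × (14/34) × (14/34) ≈ 0.00159543
finance: (79/139) × (71/79) × (22/79) × (56/79) × (12/79) × (10/79) ≈ 0.00193877
P(sports | x) = 0.00675454 / 0.010891188 ≈ 0.620

0.620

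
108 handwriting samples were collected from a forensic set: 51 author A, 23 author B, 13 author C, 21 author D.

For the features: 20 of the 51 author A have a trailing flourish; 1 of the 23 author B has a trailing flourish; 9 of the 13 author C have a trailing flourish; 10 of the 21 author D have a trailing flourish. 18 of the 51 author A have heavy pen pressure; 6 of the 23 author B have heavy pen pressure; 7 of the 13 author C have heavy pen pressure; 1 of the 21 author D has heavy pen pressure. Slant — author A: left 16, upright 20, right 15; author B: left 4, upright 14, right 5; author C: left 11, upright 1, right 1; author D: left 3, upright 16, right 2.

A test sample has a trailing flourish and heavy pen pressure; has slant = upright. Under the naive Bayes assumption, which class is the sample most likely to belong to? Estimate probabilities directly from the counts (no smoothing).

author A: (51/108) × (20/51) × (18/51) × (20/51) ≈ 0.0256312
author B: (23/108) × (1/23) × (6/23) × (14/23) ≈ 0.00147028
author C: (13/108) × (9/13) × (7/13) × (1/13) ≈ 0.00345168
author D: (21/108) × (10/21) × (1/21) × (16/21) ≈ 0.00335937
Highest score → author A.

author A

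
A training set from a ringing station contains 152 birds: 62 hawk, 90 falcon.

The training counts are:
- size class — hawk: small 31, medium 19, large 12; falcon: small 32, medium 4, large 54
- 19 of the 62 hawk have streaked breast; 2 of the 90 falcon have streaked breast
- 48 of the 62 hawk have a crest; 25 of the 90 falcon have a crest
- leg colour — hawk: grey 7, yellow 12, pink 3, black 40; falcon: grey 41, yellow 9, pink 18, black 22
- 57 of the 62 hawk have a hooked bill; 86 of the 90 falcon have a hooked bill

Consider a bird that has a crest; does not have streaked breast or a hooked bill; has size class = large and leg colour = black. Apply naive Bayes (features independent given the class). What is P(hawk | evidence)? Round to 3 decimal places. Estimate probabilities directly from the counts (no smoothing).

hawk: (62/152) × (12/62) × (43/62) × (48/62) × (40/62) × (5/62) ≈ 0.00220552
falcon: (90/152) × (54/90) × (88/90) × (25/90) × (22/90) × (4/90) ≈ 0.0010483
P(hawk | x) = 0.00220552 / 0.00325382 ≈ 0.678

0.678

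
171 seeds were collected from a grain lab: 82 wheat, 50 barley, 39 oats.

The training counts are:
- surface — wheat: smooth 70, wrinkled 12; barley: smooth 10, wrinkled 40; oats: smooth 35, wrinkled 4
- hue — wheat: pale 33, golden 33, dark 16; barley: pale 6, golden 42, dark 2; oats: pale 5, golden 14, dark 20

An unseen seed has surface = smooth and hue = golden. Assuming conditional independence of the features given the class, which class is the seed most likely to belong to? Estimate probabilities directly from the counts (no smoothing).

wheat: (82/171) × (70/82) × (33/82) ≈ 0.164741
barley: (50/171) × (10/50) × (42/50) ≈ 0.0491228
oats: (39/171) × (35/39) × (14/39) ≈ 0.0734743
Highest score → wheat.

wheat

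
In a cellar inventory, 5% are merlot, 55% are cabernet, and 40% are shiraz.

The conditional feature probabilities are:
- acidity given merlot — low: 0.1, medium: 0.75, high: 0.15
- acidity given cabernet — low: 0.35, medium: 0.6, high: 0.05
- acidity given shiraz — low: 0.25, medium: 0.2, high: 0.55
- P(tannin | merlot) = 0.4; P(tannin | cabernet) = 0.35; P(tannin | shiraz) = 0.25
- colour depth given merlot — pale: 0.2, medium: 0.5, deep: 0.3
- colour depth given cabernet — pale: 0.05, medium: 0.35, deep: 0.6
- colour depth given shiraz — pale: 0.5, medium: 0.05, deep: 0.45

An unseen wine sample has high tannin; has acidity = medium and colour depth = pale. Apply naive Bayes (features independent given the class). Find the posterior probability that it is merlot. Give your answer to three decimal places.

merlot: 0.05 × 0.75 × 0.4 × 0.2 = 0.003
cabernet: 0.55 × 0.6 × 0.35 × 0.05 = 0.005775
shiraz: 0.4 × 0.2 × 0.25 × 0.5 = 0.01
P(merlot | x) = 0.003 / 0.018775 ≈ 0.160

0.160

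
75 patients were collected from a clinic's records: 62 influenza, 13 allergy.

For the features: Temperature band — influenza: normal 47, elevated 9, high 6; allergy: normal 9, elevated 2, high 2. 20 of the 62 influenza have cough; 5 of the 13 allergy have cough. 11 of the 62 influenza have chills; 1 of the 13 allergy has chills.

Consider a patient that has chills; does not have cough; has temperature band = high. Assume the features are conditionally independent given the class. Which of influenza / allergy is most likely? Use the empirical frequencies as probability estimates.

influenza: (62/75) × (6/62) × (42/62) × (11/62) ≈ 0.00961498
allergy: (13/75) × (2/13) × (8/13) × (1/13) ≈ 0.00126233
Highest score → influenza.

influenza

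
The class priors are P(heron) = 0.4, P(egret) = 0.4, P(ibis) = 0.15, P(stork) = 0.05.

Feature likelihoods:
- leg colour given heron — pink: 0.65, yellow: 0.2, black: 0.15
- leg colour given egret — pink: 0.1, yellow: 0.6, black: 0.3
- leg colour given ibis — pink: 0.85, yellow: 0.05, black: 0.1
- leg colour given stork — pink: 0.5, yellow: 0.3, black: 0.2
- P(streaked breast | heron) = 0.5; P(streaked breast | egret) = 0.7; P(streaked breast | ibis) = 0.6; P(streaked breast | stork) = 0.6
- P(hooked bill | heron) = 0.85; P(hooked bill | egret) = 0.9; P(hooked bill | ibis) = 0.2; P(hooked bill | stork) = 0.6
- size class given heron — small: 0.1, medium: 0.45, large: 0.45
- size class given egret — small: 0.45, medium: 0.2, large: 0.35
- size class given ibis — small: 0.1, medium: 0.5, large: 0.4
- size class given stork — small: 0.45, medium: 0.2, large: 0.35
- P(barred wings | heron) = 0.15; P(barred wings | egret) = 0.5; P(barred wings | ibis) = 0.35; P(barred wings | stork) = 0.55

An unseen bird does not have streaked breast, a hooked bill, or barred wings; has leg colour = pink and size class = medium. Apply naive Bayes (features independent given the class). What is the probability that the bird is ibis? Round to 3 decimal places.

heron: 0.4 × 0.65 × (1−0.5) × (1−0.85) × 0.45 × (1−0.15) = 0.00745875
egret: 0.4 × 0.1 × (1−0.7) × (1−0.9) × 0.2 × (1−0.5) = 0.00012
ibis: 0.15 × 0.85 × (1−0.6) × (1−0.2) × 0.5 × (1−0.35) = 0.01326
stork: 0.05 × 0.5 × (1−0.6) × (1−0.6) × 0.2 × (1−0.55) = 0.00036
P(ibis | x) = 0.01326 / 0.02119875 ≈ 0.626

0.626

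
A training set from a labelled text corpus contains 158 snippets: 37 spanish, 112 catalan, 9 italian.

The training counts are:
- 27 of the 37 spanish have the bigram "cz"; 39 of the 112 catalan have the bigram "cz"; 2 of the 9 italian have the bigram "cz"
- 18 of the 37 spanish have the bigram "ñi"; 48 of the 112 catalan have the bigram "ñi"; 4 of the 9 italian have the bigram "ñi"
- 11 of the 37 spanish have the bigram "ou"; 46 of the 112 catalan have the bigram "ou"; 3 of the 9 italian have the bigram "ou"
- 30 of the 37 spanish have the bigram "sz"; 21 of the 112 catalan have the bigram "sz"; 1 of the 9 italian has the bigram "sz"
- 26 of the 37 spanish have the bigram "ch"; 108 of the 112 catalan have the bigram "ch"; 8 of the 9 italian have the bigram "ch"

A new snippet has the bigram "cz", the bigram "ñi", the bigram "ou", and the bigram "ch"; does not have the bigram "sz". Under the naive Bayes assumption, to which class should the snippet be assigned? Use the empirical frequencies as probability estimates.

spanish: (37/158) × (27/37) × (18/37) × (11/37) × (7/37) × (26/37) ≈ 0.00328576
catalan: (112/158) × (39/112) × (48/112) × (46/112) × (91/112) × (108/112) ≈ 0.0340408
italian: (9/158) × (2/9) × (4/9) × (3/9) × (8/9) × (8/9) ≈ 0.00148171
Highest score → catalan.

catalan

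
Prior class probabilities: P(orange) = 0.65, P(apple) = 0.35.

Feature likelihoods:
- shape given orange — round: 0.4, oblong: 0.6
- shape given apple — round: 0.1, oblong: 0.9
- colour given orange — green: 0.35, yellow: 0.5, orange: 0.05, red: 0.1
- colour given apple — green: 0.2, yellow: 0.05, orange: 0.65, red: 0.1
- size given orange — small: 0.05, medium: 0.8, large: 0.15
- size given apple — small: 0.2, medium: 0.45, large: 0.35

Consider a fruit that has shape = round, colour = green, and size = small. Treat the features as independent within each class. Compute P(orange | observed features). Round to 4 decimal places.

0.7647

orange: 0.65 × 0.4 × 0.35 × 0.05 = 0.00455
apple: 0.35 × 0.1 × 0.2 × 0.2 = 0.0014
P(orange | x) = 0.00455 / 0.00595 ≈ 0.7647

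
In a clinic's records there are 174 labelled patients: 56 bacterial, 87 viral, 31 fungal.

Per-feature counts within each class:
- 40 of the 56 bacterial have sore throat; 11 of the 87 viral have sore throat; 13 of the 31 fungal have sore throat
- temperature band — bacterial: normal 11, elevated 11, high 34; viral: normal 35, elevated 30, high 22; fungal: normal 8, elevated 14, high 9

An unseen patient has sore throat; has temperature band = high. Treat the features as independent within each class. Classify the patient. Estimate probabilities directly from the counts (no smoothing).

bacterial: (56/174) × (40/56) × (34/56) ≈ 0.139573
viral: (87/174) × (11/87) × (22/87) ≈ 0.0159863
fungal: (31/174) × (13/31) × (9/31) ≈ 0.0216908
Highest score → bacterial.

bacterial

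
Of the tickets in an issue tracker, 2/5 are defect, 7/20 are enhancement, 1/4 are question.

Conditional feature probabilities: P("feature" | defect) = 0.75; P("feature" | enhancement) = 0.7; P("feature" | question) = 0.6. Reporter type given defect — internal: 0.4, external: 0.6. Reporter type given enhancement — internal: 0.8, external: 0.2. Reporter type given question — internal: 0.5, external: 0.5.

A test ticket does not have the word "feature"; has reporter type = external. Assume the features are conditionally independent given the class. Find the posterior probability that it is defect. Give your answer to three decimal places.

0.458

defect: 0.4 × (1−0.75) × 0.6 = 0.06
enhancement: 0.35 × (1−0.7) × 0.2 = 0.021
question: 0.25 × (1−0.6) × 0.5 = 0.05
P(defect | x) = 0.06 / 0.131 ≈ 0.458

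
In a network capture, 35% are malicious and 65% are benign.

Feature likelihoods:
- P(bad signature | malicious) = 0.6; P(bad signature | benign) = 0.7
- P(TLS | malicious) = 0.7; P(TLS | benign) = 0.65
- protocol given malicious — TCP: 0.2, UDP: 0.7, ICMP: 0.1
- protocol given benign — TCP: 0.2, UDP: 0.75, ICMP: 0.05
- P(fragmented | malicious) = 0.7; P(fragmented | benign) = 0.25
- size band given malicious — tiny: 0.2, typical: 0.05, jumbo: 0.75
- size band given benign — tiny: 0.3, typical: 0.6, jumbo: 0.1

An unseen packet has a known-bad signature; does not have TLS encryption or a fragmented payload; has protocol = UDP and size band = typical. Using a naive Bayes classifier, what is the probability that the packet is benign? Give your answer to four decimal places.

malicious: 0.35 × 0.6 × (1−0.7) × 0.7 × (1−0.7) × 0.05 = 0.0006615
benign: 0.65 × 0.7 × (1−0.65) × 0.75 × (1−0.25) × 0.6 = 0.053746875
P(benign | x) = 0.053746875 / 0.054408375 ≈ 0.9878

0.9878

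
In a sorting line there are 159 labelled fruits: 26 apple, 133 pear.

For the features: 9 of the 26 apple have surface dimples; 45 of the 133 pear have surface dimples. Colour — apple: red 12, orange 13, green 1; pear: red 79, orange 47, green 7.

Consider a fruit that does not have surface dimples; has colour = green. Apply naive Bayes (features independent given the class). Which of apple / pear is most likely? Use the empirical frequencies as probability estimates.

apple: (26/159) × (17/26) × (1/26) ≈ 0.00411224
pear: (133/159) × (88/133) × (7/133) ≈ 0.0291294
Highest score → pear.

pear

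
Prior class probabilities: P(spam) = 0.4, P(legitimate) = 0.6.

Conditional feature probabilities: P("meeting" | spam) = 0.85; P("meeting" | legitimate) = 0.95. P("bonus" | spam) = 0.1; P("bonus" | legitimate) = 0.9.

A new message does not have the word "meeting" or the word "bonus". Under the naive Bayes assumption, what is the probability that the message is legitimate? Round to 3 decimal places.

0.053

spam: 0.4 × (1−0.85) × (1−0.1) = 0.054
legitimate: 0.6 × (1−0.95) × (1−0.9) = 0.003
P(legitimate | x) = 0.003 / 0.057 ≈ 0.053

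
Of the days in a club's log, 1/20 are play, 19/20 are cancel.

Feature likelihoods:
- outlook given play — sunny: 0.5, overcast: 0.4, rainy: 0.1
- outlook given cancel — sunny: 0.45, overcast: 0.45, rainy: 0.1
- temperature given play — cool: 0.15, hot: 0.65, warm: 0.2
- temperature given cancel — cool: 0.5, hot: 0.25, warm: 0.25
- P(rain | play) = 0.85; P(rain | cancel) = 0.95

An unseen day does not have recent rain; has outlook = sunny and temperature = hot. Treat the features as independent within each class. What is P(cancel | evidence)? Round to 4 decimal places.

play: 0.05 × 0.5 × 0.65 × (1−0.85) = 0.0024375
cancel: 0.95 × 0.45 × 0.25 × (1−0.95) = 0.00534375
P(cancel | x) = 0.00534375 / 0.00778125 ≈ 0.6867

0.6867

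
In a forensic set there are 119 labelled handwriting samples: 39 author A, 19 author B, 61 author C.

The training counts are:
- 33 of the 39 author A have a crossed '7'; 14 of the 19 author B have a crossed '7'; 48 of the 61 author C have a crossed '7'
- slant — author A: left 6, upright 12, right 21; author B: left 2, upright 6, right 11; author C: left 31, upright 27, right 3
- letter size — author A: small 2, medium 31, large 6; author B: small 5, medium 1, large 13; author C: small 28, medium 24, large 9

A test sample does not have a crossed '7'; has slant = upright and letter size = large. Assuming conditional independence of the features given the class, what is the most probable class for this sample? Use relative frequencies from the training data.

author A: (39/119) × (6/39) × (12/39) × (6/39) ≈ 0.00238675
author B: (19/119) × (5/19) × (6/19) × (13/19) ≈ 0.00907842
author C: (61/119) × (13/61) × (27/61) × (9/61) ≈ 0.00713416
Highest score → author B.

author B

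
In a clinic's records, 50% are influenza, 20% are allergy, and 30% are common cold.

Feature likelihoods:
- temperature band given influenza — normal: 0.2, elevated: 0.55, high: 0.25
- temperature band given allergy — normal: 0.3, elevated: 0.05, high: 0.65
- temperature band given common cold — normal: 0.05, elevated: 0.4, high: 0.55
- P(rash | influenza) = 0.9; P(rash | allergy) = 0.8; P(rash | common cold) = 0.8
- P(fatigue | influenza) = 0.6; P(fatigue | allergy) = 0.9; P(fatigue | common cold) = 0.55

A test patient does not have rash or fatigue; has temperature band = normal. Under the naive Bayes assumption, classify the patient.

influenza

influenza: 0.5 × 0.2 × (1−0.9) × (1−0.6) = 0.004
allergy: 0.2 × 0.3 × (1−0.8) × (1−0.9) = 0.0012
common cold: 0.3 × 0.05 × (1−0.8) × (1−0.55) = 0.00135
Highest score → influenza.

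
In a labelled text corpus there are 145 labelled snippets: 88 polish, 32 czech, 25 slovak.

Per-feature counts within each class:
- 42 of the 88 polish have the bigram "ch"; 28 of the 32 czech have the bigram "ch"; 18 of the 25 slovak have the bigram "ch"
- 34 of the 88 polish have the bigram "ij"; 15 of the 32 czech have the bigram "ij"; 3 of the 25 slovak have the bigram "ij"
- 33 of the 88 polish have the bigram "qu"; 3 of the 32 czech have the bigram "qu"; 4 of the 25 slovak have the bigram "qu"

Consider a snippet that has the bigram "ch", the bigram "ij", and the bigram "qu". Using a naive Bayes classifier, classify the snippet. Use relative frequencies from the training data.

polish: (88/145) × (42/88) × (34/88) × (33/88) ≈ 0.0419671
czech: (32/145) × (28/32) × (15/32) × (3/32) ≈ 0.00848599
slovak: (25/145) × (18/25) × (3/25) × (4/25) ≈ 0.00238345
Highest score → polish.

polish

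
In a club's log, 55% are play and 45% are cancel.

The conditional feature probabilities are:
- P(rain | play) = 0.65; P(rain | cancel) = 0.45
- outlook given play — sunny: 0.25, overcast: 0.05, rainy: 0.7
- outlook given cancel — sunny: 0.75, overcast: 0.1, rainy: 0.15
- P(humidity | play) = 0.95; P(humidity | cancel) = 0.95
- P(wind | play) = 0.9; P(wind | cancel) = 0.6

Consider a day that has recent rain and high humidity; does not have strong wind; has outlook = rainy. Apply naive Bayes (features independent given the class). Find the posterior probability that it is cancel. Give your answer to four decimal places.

play: 0.55 × 0.65 × 0.7 × 0.95 × (1−0.9) = 0.02377375
cancel: 0.45 × 0.45 × 0.15 × 0.95 × (1−0.6) = 0.0115425
P(cancel | x) = 0.0115425 / 0.03531625 ≈ 0.3268

0.3268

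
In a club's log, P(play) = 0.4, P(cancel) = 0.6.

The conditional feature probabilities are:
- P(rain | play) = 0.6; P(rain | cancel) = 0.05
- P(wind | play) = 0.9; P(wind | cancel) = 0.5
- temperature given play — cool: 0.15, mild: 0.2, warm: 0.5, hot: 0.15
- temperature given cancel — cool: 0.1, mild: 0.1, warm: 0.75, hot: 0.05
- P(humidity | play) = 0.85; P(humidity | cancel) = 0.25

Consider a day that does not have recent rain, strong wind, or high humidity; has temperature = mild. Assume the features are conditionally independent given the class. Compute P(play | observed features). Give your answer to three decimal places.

0.022

play: 0.4 × (1−0.6) × (1−0.9) × 0.2 × (1−0.85) = 0.00048
cancel: 0.6 × (1−0.05) × (1−0.5) × 0.1 × (1−0.25) = 0.021375
P(play | x) = 0.00048 / 0.021855 ≈ 0.022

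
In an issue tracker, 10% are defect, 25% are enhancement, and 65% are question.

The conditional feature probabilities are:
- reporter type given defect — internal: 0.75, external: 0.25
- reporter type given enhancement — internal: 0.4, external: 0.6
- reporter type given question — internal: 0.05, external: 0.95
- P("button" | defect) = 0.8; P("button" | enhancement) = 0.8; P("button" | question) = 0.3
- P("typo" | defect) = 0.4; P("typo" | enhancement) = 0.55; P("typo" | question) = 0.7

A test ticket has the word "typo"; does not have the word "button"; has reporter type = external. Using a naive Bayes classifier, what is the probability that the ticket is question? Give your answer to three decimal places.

defect: 0.1 × 0.25 × (1−0.8) × 0.4 = 0.002
enhancement: 0.25 × 0.6 × (1−0.8) × 0.55 = 0.0165
question: 0.65 × 0.95 × (1−0.3) × 0.7 = 0.302575
P(question | x) = 0.302575 / 0.321075 ≈ 0.942

0.942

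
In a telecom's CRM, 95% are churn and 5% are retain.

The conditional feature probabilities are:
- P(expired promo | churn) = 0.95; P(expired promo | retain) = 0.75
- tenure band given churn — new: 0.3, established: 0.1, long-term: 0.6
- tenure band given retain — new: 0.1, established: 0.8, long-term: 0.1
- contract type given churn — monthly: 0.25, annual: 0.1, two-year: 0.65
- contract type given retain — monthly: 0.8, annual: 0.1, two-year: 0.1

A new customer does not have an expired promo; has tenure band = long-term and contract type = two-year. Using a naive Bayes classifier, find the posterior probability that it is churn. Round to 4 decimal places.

0.9933

churn: 0.95 × (1−0.95) × 0.6 × 0.65 = 0.018525
retain: 0.05 × (1−0.75) × 0.1 × 0.1 = 0.000125
P(churn | x) = 0.018525 / 0.01865 ≈ 0.9933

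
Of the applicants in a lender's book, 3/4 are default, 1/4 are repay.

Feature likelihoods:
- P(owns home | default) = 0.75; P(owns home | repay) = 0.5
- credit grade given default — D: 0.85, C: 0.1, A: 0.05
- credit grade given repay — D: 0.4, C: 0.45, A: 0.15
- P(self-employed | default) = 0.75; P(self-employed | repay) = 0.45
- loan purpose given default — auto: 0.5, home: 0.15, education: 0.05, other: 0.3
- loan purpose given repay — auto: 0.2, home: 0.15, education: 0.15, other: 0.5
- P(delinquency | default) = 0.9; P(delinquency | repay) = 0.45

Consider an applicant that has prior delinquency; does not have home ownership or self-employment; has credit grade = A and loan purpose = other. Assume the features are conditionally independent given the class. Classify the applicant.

repay

default: 0.75 × (1−0.75) × 0.05 × (1−0.75) × 0.3 × 0.9 = 0.0006328125
repay: 0.25 × (1−0.5) × 0.15 × (1−0.45) × 0.5 × 0.45 = 0.0023203125
Highest score → repay.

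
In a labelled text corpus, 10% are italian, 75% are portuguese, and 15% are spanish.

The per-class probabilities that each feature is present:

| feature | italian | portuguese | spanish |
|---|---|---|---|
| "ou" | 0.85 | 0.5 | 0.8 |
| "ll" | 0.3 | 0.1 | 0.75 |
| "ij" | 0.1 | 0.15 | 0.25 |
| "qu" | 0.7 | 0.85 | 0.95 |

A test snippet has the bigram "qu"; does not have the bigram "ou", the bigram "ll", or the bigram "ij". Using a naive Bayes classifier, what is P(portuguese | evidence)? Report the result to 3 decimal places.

italian: 0.1 × (1−0.85) × (1−0.3) × (1−0.1) × 0.7 = 0.006615
portuguese: 0.75 × (1−0.5) × (1−0.1) × (1−0.15) × 0.85 = 0.24384375
spanish: 0.15 × (1−0.8) × (1−0.75) × (1−0.25) × 0.95 = 0.00534375
P(portuguese | x) = 0.24384375 / 0.2558025 ≈ 0.953

0.953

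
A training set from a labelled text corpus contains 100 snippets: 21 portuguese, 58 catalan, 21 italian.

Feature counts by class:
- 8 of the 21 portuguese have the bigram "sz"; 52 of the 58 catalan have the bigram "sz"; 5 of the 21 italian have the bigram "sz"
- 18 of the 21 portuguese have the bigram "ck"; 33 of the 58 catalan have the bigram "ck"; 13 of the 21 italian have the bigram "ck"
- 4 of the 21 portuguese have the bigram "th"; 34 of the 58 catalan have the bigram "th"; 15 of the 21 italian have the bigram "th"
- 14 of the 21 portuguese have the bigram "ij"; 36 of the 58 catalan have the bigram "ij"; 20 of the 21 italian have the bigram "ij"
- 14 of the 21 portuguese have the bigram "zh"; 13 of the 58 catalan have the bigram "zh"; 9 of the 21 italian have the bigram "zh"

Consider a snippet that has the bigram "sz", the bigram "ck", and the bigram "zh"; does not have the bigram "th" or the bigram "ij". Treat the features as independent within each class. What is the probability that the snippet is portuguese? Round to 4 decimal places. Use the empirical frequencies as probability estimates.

portuguese: (21/100) × (8/21) × (18/21) × (17/21) × (7/21) × (14/21) ≈ 0.0123356
catalan: (58/100) × (52/58) × (33/58) × (24/58) × (22/58) × (13/58) ≈ 0.0104084
italian: (21/100) × (5/21) × (13/21) × (6/21) × (1/21) × (9/21) ≈ 0.00018048
P(portuguese | x) = 0.0123356 / 0.02292448 ≈ 0.5381

0.5381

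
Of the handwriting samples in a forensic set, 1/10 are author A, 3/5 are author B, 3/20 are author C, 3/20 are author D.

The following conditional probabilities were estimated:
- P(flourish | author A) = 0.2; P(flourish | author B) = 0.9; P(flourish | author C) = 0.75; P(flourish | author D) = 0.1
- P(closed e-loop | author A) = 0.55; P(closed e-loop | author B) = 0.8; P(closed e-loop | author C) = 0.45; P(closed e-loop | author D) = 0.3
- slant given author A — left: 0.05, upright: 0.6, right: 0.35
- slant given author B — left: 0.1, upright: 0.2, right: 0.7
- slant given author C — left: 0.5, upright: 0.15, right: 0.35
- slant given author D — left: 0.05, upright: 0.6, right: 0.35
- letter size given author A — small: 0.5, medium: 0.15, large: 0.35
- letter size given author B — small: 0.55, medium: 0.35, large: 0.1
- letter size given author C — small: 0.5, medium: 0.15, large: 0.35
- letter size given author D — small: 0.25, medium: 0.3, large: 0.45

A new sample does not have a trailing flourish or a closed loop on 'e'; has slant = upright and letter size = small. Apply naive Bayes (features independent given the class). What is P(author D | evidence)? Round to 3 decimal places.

author A: 0.1 × (1−0.2) × (1−0.55) × 0.6 × 0.5 = 0.0108
author B: 0.6 × (1−0.9) × (1−0.8) × 0.2 × 0.55 = 0.00132
author C: 0.15 × (1−0.75) × (1−0.45) × 0.15 × 0.5 = 0.001546875
author D: 0.15 × (1−0.1) × (1−0.3) × 0.6 × 0.25 = 0.014175
P(author D | x) = 0.014175 / 0.027841875 ≈ 0.509

0.509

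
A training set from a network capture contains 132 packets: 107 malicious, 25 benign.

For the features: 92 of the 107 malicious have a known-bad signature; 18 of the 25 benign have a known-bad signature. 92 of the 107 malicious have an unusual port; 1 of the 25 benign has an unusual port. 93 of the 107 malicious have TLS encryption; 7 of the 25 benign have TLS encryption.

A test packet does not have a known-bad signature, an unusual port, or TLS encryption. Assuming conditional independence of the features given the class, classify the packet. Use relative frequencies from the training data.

malicious: (107/132) × (15/107) × (15/107) × (14/107) ≈ 0.00208434
benign: (25/132) × (7/25) × (24/25) × (18/25) ≈ 0.0366545
Highest score → benign.

benign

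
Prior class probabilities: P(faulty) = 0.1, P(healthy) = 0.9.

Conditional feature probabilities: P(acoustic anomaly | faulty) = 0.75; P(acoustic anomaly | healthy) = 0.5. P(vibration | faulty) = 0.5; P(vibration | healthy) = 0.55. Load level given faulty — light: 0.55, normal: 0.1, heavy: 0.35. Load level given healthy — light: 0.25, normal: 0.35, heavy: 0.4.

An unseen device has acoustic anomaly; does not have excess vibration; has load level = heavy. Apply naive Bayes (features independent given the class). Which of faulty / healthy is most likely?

faulty: 0.1 × 0.75 × (1−0.5) × 0.35 = 0.013125
healthy: 0.9 × 0.5 × (1−0.55) × 0.4 = 0.081
Highest score → healthy.

healthy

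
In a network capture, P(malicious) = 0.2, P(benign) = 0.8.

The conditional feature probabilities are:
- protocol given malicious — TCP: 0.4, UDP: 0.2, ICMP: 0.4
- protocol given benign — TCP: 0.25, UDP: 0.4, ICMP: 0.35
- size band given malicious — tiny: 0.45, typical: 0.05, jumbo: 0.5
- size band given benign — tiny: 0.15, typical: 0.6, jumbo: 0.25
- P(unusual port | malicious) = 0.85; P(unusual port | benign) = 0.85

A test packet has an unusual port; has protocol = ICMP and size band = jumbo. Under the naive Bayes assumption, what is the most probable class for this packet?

malicious: 0.2 × 0.4 × 0.5 × 0.85 = 0.034
benign: 0.8 × 0.35 × 0.25 × 0.85 = 0.0595
Highest score → benign.

benign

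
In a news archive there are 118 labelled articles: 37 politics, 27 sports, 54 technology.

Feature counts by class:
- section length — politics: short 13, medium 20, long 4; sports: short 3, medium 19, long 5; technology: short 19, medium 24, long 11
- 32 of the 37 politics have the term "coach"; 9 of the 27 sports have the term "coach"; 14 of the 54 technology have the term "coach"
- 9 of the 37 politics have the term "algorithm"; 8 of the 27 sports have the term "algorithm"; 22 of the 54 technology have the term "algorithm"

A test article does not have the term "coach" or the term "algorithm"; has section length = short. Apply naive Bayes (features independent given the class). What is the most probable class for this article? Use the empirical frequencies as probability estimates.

politics: (37/118) × (13/37) × (5/37) × (28/37) ≈ 0.0112664
sports: (27/118) × (3/27) × (18/27) × (19/27) ≈ 0.0119272
technology: (54/118) × (19/54) × (40/54) × (32/54) ≈ 0.0706796
Highest score → technology.

technology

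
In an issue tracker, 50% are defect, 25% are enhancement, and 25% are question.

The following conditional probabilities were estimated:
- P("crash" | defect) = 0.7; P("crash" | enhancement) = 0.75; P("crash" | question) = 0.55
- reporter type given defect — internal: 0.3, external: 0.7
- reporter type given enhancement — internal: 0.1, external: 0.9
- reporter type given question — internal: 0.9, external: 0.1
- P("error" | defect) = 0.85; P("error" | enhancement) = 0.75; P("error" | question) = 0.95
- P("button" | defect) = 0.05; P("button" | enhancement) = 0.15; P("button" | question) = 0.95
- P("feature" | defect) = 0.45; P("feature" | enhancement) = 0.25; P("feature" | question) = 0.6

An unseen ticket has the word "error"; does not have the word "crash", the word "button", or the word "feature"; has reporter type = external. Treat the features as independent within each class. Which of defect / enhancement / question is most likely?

defect: 0.5 × (1−0.7) × 0.7 × 0.85 × (1−0.05) × (1−0.45) = 0.046633125
enhancement: 0.25 × (1−0.75) × 0.9 × 0.75 × (1−0.15) × (1−0.25) = 0.02689453125
question: 0.25 × (1−0.55) × 0.1 × 0.95 × (1−0.95) × (1−0.6) = 0.00021375
Highest score → defect.

defect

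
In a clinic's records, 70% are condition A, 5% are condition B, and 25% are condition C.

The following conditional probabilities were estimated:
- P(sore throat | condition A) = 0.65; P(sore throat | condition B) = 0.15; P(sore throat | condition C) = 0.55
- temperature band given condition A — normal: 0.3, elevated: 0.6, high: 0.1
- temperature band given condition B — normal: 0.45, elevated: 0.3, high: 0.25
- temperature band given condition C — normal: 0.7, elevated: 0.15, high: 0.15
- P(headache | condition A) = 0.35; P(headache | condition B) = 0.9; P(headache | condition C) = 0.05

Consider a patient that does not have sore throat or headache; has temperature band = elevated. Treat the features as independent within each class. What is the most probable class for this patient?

condition A: 0.7 × (1−0.65) × 0.6 × (1−0.35) = 0.09555
condition B: 0.05 × (1−0.15) × 0.3 × (1−0.9) = 0.001275
condition C: 0.25 × (1−0.55) × 0.15 × (1−0.05) = 0.01603125
Highest score → condition A.

condition A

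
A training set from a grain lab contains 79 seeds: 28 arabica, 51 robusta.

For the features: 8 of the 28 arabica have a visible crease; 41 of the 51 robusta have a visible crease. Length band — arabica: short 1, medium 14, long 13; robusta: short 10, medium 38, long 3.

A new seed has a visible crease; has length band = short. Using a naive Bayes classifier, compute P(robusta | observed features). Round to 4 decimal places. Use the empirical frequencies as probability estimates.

0.9657

arabica: (28/79) × (8/28) × (1/28) ≈ 0.00361664
robusta: (51/79) × (41/51) × (10/51) ≈ 0.101762
P(robusta | x) = 0.101762 / 0.10537864 ≈ 0.9657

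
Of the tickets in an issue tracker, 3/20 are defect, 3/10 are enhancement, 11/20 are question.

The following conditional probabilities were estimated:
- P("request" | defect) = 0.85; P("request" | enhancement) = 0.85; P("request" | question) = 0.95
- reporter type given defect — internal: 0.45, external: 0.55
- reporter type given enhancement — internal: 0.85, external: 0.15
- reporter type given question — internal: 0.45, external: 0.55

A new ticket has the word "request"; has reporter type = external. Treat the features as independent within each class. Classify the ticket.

defect: 0.15 × 0.85 × 0.55 = 0.070125
enhancement: 0.3 × 0.85 × 0.15 = 0.03825
question: 0.55 × 0.95 × 0.55 = 0.287375
Highest score → question.

question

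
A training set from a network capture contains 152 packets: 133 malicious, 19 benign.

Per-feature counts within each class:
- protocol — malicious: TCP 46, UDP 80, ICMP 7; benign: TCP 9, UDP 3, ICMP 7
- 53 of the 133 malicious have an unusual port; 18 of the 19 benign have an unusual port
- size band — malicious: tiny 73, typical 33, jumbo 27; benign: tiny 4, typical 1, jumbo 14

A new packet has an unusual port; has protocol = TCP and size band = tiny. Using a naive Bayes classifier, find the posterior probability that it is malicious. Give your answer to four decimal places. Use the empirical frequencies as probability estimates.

malicious: (133/152) × (46/133) × (53/133) × (73/133) ≈ 0.0661926
benign: (19/152) × (9/19) × (18/19) × (4/19) ≈ 0.0118093
P(malicious | x) = 0.0661926 / 0.0780019 ≈ 0.8486

0.8486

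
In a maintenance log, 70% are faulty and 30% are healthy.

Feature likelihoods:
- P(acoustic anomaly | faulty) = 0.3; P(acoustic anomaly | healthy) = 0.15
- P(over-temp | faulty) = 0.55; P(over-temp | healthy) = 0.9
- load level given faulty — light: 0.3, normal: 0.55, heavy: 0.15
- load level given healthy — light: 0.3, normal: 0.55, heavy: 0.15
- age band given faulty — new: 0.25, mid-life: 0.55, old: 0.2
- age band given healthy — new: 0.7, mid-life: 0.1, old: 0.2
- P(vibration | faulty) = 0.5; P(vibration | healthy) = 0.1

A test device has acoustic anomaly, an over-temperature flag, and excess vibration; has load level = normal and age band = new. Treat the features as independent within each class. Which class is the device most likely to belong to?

faulty

faulty: 0.7 × 0.3 × 0.55 × 0.55 × 0.25 × 0.5 = 0.007940625
healthy: 0.3 × 0.15 × 0.9 × 0.55 × 0.7 × 0.1 = 0.00155925
Highest score → faulty.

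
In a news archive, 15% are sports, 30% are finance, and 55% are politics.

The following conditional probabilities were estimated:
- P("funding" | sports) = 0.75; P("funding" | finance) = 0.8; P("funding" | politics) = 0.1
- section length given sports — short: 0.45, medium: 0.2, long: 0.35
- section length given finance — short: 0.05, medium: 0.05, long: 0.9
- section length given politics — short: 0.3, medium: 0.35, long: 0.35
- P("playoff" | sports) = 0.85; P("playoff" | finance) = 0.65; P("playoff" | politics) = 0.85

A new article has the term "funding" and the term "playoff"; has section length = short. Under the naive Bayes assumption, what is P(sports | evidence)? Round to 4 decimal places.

0.6635

sports: 0.15 × 0.75 × 0.45 × 0.85 = 0.04303125
finance: 0.3 × 0.8 × 0.05 × 0.65 = 0.0078
politics: 0.55 × 0.1 × 0.3 × 0.85 = 0.014025
P(sports | x) = 0.04303125 / 0.06485625 ≈ 0.6635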